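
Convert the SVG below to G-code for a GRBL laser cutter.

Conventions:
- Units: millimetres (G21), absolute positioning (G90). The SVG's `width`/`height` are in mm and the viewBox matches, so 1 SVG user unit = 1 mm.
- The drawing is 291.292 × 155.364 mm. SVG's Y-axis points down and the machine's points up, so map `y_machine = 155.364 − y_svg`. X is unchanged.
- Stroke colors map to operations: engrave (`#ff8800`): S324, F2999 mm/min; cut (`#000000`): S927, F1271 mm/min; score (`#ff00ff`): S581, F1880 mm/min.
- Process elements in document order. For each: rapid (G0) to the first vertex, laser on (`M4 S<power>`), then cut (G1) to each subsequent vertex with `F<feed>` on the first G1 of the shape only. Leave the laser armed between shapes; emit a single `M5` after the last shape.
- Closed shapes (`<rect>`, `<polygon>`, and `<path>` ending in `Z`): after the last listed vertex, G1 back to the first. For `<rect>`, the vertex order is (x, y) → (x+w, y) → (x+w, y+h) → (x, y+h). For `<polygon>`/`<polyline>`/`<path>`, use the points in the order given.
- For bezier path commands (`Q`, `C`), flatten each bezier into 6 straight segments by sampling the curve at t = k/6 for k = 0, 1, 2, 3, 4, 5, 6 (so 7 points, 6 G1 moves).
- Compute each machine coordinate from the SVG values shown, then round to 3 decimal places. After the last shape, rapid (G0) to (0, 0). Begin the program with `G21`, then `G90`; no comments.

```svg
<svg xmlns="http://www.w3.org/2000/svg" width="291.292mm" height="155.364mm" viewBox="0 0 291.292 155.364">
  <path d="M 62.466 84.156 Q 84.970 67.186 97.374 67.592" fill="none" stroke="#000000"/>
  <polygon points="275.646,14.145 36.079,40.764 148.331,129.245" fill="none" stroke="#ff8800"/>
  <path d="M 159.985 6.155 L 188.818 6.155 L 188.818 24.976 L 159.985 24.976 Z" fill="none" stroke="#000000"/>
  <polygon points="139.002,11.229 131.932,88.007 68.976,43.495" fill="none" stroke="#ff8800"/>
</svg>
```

G21
G90
G0 X62.466 Y71.208
M4 S927
G1 X69.687 Y76.382 F1271
G1 X76.346 Y80.591
G1 X82.445 Y83.834
G1 X87.982 Y86.112
G1 X92.959 Y87.425
G1 X97.374 Y87.772
G0 X275.646 Y141.219
M4 S324
G1 X36.079 Y114.600 F2999
G1 X148.331 Y26.119
G1 X275.646 Y141.219
G0 X159.985 Y149.209
M4 S927
G1 X188.818 Y149.209 F1271
G1 X188.818 Y130.388
G1 X159.985 Y130.388
G1 X159.985 Y149.209
G0 X139.002 Y144.135
M4 S324
G1 X131.932 Y67.357 F2999
G1 X68.976 Y111.869
G1 X139.002 Y144.135
M5
G0 X0.000 Y0.000

viewBox `0 0 291.292 155.364` with mm width/height → 1 unit = 1 mm. Flip: y_m = 155.364 − y_svg.

**Shape 1** — `<path>` quadratic bezier, stroke `#000000` → cut (S927, F1271). Control points (SVG): P0=(62.466,84.156), P1=(84.970,67.186), P2=(97.374,67.592); sampled at t=k/6. Machine vertices: (62.466,71.208) → (69.687,76.382) → (76.346,80.591) → (82.445,83.834) → (87.982,86.112) → (92.959,87.425) → (97.374,87.772). Open path.

**Shape 2** — `<polygon>` closed polygon, stroke `#ff8800` → engrave (S324, F2999). Machine vertices: (275.646,141.219) → (36.079,114.600) → (148.331,26.119) → (275.646,141.219). Closed: final G1 returns to the first vertex.

**Shape 3** — `<path>` rectangle, stroke `#000000` → cut (S927, F1271). Machine vertices: (159.985,149.209) → (188.818,149.209) → (188.818,130.388) → (159.985,130.388) → (159.985,149.209). Closed: final G1 returns to the first vertex.

**Shape 4** — `<polygon>` regular polygon, stroke `#ff8800` → engrave (S324, F2999). Machine vertices: (139.002,144.135) → (131.932,67.357) → (68.976,111.869) → (139.002,144.135). Closed: final G1 returns to the first vertex.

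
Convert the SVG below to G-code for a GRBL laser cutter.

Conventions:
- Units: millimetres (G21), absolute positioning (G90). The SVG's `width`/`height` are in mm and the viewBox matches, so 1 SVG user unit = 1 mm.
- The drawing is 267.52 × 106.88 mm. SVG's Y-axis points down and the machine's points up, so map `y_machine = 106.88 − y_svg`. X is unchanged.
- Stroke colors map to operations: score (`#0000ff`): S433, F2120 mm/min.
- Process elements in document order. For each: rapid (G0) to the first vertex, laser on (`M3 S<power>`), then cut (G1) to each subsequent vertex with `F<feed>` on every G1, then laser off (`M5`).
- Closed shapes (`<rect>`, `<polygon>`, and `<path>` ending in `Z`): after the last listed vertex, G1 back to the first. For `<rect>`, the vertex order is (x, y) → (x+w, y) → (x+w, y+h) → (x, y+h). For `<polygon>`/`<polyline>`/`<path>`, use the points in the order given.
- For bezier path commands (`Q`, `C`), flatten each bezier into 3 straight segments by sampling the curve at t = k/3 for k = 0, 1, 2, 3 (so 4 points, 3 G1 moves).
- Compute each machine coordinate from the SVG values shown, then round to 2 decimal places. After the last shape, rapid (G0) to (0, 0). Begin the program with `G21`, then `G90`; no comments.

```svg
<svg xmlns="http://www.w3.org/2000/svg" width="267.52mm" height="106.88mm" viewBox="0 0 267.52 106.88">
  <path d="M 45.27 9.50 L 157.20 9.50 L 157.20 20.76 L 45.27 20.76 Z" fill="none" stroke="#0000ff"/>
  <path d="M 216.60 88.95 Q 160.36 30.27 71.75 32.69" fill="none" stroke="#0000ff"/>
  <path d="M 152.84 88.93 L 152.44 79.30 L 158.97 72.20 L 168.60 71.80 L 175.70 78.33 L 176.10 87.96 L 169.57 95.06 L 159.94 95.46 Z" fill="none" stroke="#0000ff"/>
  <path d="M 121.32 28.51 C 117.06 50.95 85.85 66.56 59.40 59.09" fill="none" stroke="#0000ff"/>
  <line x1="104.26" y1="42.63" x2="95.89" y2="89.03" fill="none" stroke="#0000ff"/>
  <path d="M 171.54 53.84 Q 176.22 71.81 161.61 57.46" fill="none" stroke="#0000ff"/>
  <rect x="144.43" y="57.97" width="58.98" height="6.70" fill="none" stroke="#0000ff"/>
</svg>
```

G21
G90
G0 X45.27 Y97.38
M3 S433
G1 X157.20 Y97.38 F2120
G1 X157.20 Y86.12 F2120
G1 X45.27 Y86.12 F2120
G1 X45.27 Y97.38 F2120
M5
G0 X216.60 Y17.93
M3 S433
G1 X175.51 Y50.26 F2120
G1 X127.23 Y69.01 F2120
G1 X71.75 Y74.19 F2120
M5
G0 X152.84 Y17.95
M3 S433
G1 X152.44 Y27.58 F2120
G1 X158.97 Y34.68 F2120
G1 X168.60 Y35.08 F2120
G1 X175.70 Y28.55 F2120
G1 X176.10 Y18.92 F2120
G1 X169.57 Y11.82 F2120
G1 X159.94 Y11.42 F2120
G1 X152.84 Y17.95 F2120
M5
G0 X121.32 Y78.37
M3 S433
G1 X109.25 Y58.81 F2120
G1 X86.26 Y47.41 F2120
G1 X59.40 Y47.79 F2120
M5
G0 X104.26 Y64.25
M3 S433
G1 X95.89 Y17.85 F2120
M5
G0 X171.54 Y53.04
M3 S433
G1 X172.52 Y44.65 F2120
G1 X169.21 Y43.44 F2120
G1 X161.61 Y49.42 F2120
M5
G0 X144.43 Y48.91
M3 S433
G1 X203.41 Y48.91 F2120
G1 X203.41 Y42.21 F2120
G1 X144.43 Y42.21 F2120
G1 X144.43 Y48.91 F2120
M5
G0 X0.00 Y0.00

1 u = 1 mm; y_m = 106.88 − y.

[1] `<path>` rectangle, #0000ff→score S433 F2120: (45.27,97.38) → (157.20,97.38) → (157.20,86.12) → (45.27,86.12) → (45.27,97.38) (closed)

[2] `<path>` quadratic bezier, #0000ff→score S433 F2120: (216.60,17.93) → (175.51,50.26) → (127.23,69.01) → (71.75,74.19)

[3] `<path>` regular polygon, #0000ff→score S433 F2120: (152.84,17.95) → (152.44,27.58) → (158.97,34.68) → (168.60,35.08) → (175.70,28.55) → (176.10,18.92) → (169.57,11.82) → (159.94,11.42) → (152.84,17.95) (closed)

[4] `<path>` cubic bezier, #0000ff→score S433 F2120: (121.32,78.37) → (109.25,58.81) → (86.26,47.41) → (59.40,47.79)

[5] `<line>` line segment, #0000ff→score S433 F2120: (104.26,64.25) → (95.89,17.85)

[6] `<path>` quadratic bezier, #0000ff→score S433 F2120: (171.54,53.04) → (172.52,44.65) → (169.21,43.44) → (161.61,49.42)

[7] `<rect>` rectangle, #0000ff→score S433 F2120: (144.43,48.91) → (203.41,48.91) → (203.41,42.21) → (144.43,42.21) → (144.43,48.91) (closed)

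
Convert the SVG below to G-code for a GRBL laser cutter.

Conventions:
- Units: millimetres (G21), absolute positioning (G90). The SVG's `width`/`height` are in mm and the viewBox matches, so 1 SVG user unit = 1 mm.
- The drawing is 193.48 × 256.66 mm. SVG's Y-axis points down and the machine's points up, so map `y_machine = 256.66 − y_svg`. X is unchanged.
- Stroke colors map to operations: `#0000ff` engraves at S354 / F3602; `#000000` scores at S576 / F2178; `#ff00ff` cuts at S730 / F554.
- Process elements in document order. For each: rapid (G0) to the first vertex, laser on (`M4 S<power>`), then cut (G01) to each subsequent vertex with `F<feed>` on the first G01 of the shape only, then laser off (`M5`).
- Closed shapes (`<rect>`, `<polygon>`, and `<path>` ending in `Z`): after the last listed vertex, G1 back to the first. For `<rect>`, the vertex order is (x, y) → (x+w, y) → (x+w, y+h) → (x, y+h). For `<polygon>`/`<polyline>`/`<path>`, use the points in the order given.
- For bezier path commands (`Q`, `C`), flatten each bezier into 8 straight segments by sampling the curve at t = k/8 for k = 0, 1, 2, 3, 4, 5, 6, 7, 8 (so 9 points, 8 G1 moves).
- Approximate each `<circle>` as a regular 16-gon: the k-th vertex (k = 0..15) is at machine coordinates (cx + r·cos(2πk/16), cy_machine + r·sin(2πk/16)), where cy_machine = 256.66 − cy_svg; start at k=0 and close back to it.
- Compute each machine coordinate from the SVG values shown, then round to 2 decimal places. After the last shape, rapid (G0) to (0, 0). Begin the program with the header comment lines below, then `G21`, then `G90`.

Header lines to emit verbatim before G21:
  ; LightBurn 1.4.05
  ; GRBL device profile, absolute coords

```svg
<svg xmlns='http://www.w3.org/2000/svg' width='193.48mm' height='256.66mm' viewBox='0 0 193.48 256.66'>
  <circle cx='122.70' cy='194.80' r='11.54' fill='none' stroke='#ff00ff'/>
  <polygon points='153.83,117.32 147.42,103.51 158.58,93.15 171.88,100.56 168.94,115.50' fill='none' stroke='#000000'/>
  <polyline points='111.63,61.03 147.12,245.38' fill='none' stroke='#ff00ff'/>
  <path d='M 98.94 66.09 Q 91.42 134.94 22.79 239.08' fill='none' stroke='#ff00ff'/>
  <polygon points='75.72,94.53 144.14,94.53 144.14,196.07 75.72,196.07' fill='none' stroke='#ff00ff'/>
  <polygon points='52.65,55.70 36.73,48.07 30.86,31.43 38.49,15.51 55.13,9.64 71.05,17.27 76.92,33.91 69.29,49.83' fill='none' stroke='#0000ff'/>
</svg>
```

viewBox `0 0 193.48 256.66` with mm width/height → 1 unit = 1 mm. Flip: y_m = 256.66 − y_svg.

**Shape 1** — `<circle>` circle, stroke `#ff00ff` → cut (S730, F554). Machine vertices: (134.24,61.86) → (133.36,66.28) → (130.86,70.02) → (127.12,72.52) → (122.70,73.40) → (118.28,72.52) → (114.54,70.02) → (112.04,66.28) → (111.16,61.86) → (112.04,57.44) → (114.54,53.70) → (118.28,51.20) → (122.70,50.32) → (127.12,51.20) → (130.86,53.70) → (133.36,57.44) → (134.24,61.86). Closed: final G1 returns to the first vertex.

**Shape 2** — `<polygon>` regular polygon, stroke `#000000` → score (S576, F2178). Machine vertices: (153.83,139.34) → (147.42,153.15) → (158.58,163.51) → (171.88,156.10) → (168.94,141.16) → (153.83,139.34). Closed: final G1 returns to the first vertex.

**Shape 3** — `<polyline>` line segment, stroke `#ff00ff` → cut (S730, F554). Machine vertices: (111.63,195.63) → (147.12,11.28). Open path.

**Shape 4** — `<path>` quadratic bezier, stroke `#ff00ff` → cut (S730, F554). Control points (SVG): P0=(98.94,66.09), P1=(91.42,134.94), P2=(22.79,239.08); sampled at t=k/8. Machine vertices: (98.94,190.57) → (96.11,172.81) → (91.36,153.94) → (84.71,133.97) → (76.14,112.90) → (65.67,90.72) → (53.29,67.44) → (38.99,43.06) → (22.79,17.58). Open path.

**Shape 5** — `<polygon>` rectangle, stroke `#ff00ff` → cut (S730, F554). Machine vertices: (75.72,162.13) → (144.14,162.13) → (144.14,60.59) → (75.72,60.59) → (75.72,162.13). Closed: final G1 returns to the first vertex.

**Shape 6** — `<polygon>` regular polygon, stroke `#0000ff` → engrave (S354, F3602). Machine vertices: (52.65,200.96) → (36.73,208.59) → (30.86,225.23) → (38.49,241.15) → (55.13,247.02) → (71.05,239.39) → (76.92,222.75) → (69.29,206.83) → (52.65,200.96). Closed: final G1 returns to the first vertex.

; LightBurn 1.4.05
; GRBL device profile, absolute coords
G21
G90
G0 X134.24 Y61.86
M4 S730
G01 X133.36 Y66.28 F554
G01 X130.86 Y70.02
G01 X127.12 Y72.52
G01 X122.70 Y73.40
G01 X118.28 Y72.52
G01 X114.54 Y70.02
G01 X112.04 Y66.28
G01 X111.16 Y61.86
G01 X112.04 Y57.44
G01 X114.54 Y53.70
G01 X118.28 Y51.20
G01 X122.70 Y50.32
G01 X127.12 Y51.20
G01 X130.86 Y53.70
G01 X133.36 Y57.44
G01 X134.24 Y61.86
M5
G0 X153.83 Y139.34
M4 S576
G01 X147.42 Y153.15 F2178
G01 X158.58 Y163.51
G01 X171.88 Y156.10
G01 X168.94 Y141.16
G01 X153.83 Y139.34
M5
G0 X111.63 Y195.63
M4 S730
G01 X147.12 Y11.28 F554
M5
G0 X98.94 Y190.57
M4 S730
G01 X96.11 Y172.81 F554
G01 X91.36 Y153.94
G01 X84.71 Y133.97
G01 X76.14 Y112.90
G01 X65.67 Y90.72
G01 X53.29 Y67.44
G01 X38.99 Y43.06
G01 X22.79 Y17.58
M5
G0 X75.72 Y162.13
M4 S730
G01 X144.14 Y162.13 F554
G01 X144.14 Y60.59
G01 X75.72 Y60.59
G01 X75.72 Y162.13
M5
G0 X52.65 Y200.96
M4 S354
G01 X36.73 Y208.59 F3602
G01 X30.86 Y225.23
G01 X38.49 Y241.15
G01 X55.13 Y247.02
G01 X71.05 Y239.39
G01 X76.92 Y222.75
G01 X69.29 Y206.83
G01 X52.65 Y200.96
M5
G0 X0.00 Y0.00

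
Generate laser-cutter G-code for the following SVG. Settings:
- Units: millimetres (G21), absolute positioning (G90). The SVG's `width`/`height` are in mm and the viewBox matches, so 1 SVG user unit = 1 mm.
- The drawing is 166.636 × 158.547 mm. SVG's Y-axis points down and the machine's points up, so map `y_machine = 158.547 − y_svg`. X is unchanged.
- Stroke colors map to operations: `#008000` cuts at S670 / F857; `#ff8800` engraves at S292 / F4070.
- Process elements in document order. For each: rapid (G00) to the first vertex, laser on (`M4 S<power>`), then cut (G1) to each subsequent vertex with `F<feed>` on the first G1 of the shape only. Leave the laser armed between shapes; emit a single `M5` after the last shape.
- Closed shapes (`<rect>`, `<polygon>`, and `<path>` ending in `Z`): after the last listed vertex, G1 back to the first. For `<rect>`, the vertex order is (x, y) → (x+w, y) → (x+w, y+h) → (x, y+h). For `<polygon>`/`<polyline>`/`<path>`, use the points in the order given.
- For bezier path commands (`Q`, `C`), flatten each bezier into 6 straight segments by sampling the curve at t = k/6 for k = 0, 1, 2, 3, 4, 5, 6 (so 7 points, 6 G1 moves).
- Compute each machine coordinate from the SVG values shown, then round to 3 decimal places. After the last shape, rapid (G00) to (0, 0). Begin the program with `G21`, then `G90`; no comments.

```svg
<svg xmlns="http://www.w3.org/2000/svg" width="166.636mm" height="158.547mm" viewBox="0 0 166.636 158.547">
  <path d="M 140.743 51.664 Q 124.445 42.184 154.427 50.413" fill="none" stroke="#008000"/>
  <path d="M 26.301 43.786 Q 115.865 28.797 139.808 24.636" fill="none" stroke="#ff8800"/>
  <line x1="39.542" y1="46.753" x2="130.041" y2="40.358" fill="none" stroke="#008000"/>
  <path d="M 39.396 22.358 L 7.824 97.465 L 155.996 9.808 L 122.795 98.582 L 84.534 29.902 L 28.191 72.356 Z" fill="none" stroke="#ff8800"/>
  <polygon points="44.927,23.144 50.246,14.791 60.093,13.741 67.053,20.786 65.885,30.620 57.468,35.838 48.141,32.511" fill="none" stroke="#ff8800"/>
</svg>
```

viewBox `0 0 166.636 158.547` with mm width/height → 1 unit = 1 mm. Flip: y_m = 158.547 − y_svg.

**Shape 1** — `<path>` quadratic bezier, stroke `#008000` → cut (S670, F857). Control points (SVG): P0=(140.743,51.664), P1=(124.445,42.184), P2=(154.427,50.413); sampled at t=k/6. Machine vertices: (140.743,106.883) → (136.596,109.551) → (135.020,111.235) → (136.015,111.936) → (139.581,111.652) → (145.719,110.385) → (154.427,108.134). Open path.

**Shape 2** — `<path>` quadratic bezier, stroke `#ff8800` → engrave (S292, F4070). Control points (SVG): P0=(26.301,43.786), P1=(115.865,28.797), P2=(139.808,24.636); sampled at t=k/6. Machine vertices: (26.301,114.761) → (54.333,119.457) → (78.719,123.551) → (99.460,127.043) → (116.555,129.934) → (130.004,132.223) → (139.808,133.911). Open path.

**Shape 3** — `<line>` line segment, stroke `#008000` → cut (S670, F857). Machine vertices: (39.542,111.794) → (130.041,118.189). Open path.

**Shape 4** — `<path>` closed polygon, stroke `#ff8800` → engrave (S292, F4070). Machine vertices: (39.396,136.189) → (7.824,61.082) → (155.996,148.739) → (122.795,59.965) → (84.534,128.645) → (28.191,86.191) → (39.396,136.189). Closed: final G1 returns to the first vertex.

**Shape 5** — `<polygon>` regular polygon, stroke `#ff8800` → engrave (S292, F4070). Machine vertices: (44.927,135.403) → (50.246,143.756) → (60.093,144.806) → (67.053,137.761) → (65.885,127.927) → (57.468,122.709) → (48.141,126.036) → (44.927,135.403). Closed: final G1 returns to the first vertex.

G21
G90
G00 X140.743 Y106.883
M4 S670
G1 X136.596 Y109.551 F857
G1 X135.020 Y111.235
G1 X136.015 Y111.936
G1 X139.581 Y111.652
G1 X145.719 Y110.385
G1 X154.427 Y108.134
G00 X26.301 Y114.761
M4 S292
G1 X54.333 Y119.457 F4070
G1 X78.719 Y123.551
G1 X99.460 Y127.043
G1 X116.555 Y129.934
G1 X130.004 Y132.223
G1 X139.808 Y133.911
G00 X39.542 Y111.794
M4 S670
G1 X130.041 Y118.189 F857
G00 X39.396 Y136.189
M4 S292
G1 X7.824 Y61.082 F4070
G1 X155.996 Y148.739
G1 X122.795 Y59.965
G1 X84.534 Y128.645
G1 X28.191 Y86.191
G1 X39.396 Y136.189
G00 X44.927 Y135.403
M4 S292
G1 X50.246 Y143.756 F4070
G1 X60.093 Y144.806
G1 X67.053 Y137.761
G1 X65.885 Y127.927
G1 X57.468 Y122.709
G1 X48.141 Y126.036
G1 X44.927 Y135.403
M5
G00 X0.000 Y0.000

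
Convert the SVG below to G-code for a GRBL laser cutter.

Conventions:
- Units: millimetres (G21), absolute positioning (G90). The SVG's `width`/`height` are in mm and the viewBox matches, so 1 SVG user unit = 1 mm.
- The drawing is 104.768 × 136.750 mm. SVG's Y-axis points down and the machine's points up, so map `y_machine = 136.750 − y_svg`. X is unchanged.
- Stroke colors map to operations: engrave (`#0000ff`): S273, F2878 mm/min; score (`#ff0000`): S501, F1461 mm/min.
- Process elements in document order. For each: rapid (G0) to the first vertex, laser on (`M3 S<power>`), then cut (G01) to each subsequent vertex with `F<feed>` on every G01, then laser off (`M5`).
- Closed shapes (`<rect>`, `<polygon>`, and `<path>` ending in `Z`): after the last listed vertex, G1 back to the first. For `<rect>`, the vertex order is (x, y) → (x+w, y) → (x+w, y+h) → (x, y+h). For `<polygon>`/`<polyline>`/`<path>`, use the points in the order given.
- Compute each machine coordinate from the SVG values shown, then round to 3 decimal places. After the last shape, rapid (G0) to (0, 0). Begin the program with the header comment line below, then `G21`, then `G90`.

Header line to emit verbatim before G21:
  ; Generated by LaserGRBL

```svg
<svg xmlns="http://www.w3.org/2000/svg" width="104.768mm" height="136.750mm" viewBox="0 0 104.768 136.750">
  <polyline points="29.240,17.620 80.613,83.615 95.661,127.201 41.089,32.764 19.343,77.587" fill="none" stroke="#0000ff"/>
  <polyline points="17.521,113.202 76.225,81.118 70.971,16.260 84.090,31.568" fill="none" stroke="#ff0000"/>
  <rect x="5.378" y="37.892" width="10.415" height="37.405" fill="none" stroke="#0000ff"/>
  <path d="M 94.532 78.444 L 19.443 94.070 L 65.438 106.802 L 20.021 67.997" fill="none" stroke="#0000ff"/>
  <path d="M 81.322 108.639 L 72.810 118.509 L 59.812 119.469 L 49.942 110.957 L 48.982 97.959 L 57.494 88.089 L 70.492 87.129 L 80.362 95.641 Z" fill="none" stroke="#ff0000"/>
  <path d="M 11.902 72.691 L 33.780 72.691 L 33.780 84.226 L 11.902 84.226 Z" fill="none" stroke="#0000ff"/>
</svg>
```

Since the viewBox matches the mm dimensions, user units are millimetres directly. The only transform is the Y-flip y_m = 136.750 − y_svg.

Shape 1 is a open polyline drawn with `<polyline>`. Its stroke #0000ff means engrave at S273, F2878. After flipping Y the toolpath is (29.240,119.130) → (80.613,53.135) → (95.661,9.549) → (41.089,103.986) → (19.343,59.163).

Shape 2 is a open polyline drawn with `<polyline>`. Its stroke #ff0000 means score at S501, F1461. After flipping Y the toolpath is (17.521,23.548) → (76.225,55.632) → (70.971,120.490) → (84.090,105.182).

Shape 3 is a rectangle drawn with `<rect>`. Its stroke #0000ff means engrave at S273, F2878. After flipping Y the toolpath is (5.378,98.858) → (15.793,98.858) → (15.793,61.453) → (5.378,61.453) → (5.378,98.858), returning to the start.

Shape 4 is a open polyline drawn with `<path>`. Its stroke #0000ff means engrave at S273, F2878. After flipping Y the toolpath is (94.532,58.306) → (19.443,42.680) → (65.438,29.948) → (20.021,68.753).

Shape 5 is a regular polygon drawn with `<path>`. Its stroke #ff0000 means score at S501, F1461. After flipping Y the toolpath is (81.322,28.111) → (72.810,18.241) → (59.812,17.281) → (49.942,25.793) → (48.982,38.791) → (57.494,48.661) → (70.492,49.621) → (80.362,41.109) → (81.322,28.111), returning to the start.

Shape 6 is a rectangle drawn with `<path>`. Its stroke #0000ff means engrave at S273, F2878. After flipping Y the toolpath is (11.902,64.059) → (33.780,64.059) → (33.780,52.524) → (11.902,52.524) → (11.902,64.059), returning to the start.

; Generated by LaserGRBL
G21
G90
G0 X29.240 Y119.130
M3 S273
G01 X80.613 Y53.135 F2878
G01 X95.661 Y9.549 F2878
G01 X41.089 Y103.986 F2878
G01 X19.343 Y59.163 F2878
M5
G0 X17.521 Y23.548
M3 S501
G01 X76.225 Y55.632 F1461
G01 X70.971 Y120.490 F1461
G01 X84.090 Y105.182 F1461
M5
G0 X5.378 Y98.858
M3 S273
G01 X15.793 Y98.858 F2878
G01 X15.793 Y61.453 F2878
G01 X5.378 Y61.453 F2878
G01 X5.378 Y98.858 F2878
M5
G0 X94.532 Y58.306
M3 S273
G01 X19.443 Y42.680 F2878
G01 X65.438 Y29.948 F2878
G01 X20.021 Y68.753 F2878
M5
G0 X81.322 Y28.111
M3 S501
G01 X72.810 Y18.241 F1461
G01 X59.812 Y17.281 F1461
G01 X49.942 Y25.793 F1461
G01 X48.982 Y38.791 F1461
G01 X57.494 Y48.661 F1461
G01 X70.492 Y49.621 F1461
G01 X80.362 Y41.109 F1461
G01 X81.322 Y28.111 F1461
M5
G0 X11.902 Y64.059
M3 S273
G01 X33.780 Y64.059 F2878
G01 X33.780 Y52.524 F2878
G01 X11.902 Y52.524 F2878
G01 X11.902 Y64.059 F2878
M5
G0 X0.000 Y0.000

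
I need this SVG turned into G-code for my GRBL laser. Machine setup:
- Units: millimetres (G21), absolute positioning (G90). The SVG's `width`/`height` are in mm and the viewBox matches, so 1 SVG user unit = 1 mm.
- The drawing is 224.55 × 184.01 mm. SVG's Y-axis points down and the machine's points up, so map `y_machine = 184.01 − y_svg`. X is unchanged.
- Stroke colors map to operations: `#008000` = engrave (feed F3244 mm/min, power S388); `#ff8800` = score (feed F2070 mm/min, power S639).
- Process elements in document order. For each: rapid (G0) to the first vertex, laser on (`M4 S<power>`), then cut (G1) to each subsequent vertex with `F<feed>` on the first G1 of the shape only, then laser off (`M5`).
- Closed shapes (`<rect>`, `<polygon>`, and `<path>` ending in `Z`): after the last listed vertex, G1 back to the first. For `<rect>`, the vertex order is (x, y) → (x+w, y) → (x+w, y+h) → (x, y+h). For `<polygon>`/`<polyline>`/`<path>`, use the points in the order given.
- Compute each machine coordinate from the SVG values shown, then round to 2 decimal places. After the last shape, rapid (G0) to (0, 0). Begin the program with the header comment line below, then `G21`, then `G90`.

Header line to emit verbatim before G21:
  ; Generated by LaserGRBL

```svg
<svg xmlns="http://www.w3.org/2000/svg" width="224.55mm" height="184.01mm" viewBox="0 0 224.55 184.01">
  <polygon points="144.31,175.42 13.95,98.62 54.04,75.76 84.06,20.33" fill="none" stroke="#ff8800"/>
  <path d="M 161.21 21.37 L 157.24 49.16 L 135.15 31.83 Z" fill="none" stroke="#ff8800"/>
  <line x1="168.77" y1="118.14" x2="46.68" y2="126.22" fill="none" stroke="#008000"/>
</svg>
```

; Generated by LaserGRBL
G21
G90
G0 X144.31 Y8.59
M4 S639
G1 X13.95 Y85.39 F2070
G1 X54.04 Y108.25
G1 X84.06 Y163.68
G1 X144.31 Y8.59
M5
G0 X161.21 Y162.64
M4 S639
G1 X157.24 Y134.85 F2070
G1 X135.15 Y152.18
G1 X161.21 Y162.64
M5
G0 X168.77 Y65.87
M4 S388
G1 X46.68 Y57.79 F3244
M5
G0 X0.00 Y0.00

viewBox `0 0 224.55 184.01` with mm width/height → 1 unit = 1 mm. Flip: y_m = 184.01 − y_svg.

**Shape 1** — `<polygon>` closed polygon, stroke `#ff8800` → score (S639, F2070). Machine vertices: (144.31,8.59) → (13.95,85.39) → (54.04,108.25) → (84.06,163.68) → (144.31,8.59). Closed: final G1 returns to the first vertex.

**Shape 2** — `<path>` regular polygon, stroke `#ff8800` → score (S639, F2070). Machine vertices: (161.21,162.64) → (157.24,134.85) → (135.15,152.18) → (161.21,162.64). Closed: final G1 returns to the first vertex.

**Shape 3** — `<line>` line segment, stroke `#008000` → engrave (S388, F3244). Machine vertices: (168.77,65.87) → (46.68,57.79). Open path.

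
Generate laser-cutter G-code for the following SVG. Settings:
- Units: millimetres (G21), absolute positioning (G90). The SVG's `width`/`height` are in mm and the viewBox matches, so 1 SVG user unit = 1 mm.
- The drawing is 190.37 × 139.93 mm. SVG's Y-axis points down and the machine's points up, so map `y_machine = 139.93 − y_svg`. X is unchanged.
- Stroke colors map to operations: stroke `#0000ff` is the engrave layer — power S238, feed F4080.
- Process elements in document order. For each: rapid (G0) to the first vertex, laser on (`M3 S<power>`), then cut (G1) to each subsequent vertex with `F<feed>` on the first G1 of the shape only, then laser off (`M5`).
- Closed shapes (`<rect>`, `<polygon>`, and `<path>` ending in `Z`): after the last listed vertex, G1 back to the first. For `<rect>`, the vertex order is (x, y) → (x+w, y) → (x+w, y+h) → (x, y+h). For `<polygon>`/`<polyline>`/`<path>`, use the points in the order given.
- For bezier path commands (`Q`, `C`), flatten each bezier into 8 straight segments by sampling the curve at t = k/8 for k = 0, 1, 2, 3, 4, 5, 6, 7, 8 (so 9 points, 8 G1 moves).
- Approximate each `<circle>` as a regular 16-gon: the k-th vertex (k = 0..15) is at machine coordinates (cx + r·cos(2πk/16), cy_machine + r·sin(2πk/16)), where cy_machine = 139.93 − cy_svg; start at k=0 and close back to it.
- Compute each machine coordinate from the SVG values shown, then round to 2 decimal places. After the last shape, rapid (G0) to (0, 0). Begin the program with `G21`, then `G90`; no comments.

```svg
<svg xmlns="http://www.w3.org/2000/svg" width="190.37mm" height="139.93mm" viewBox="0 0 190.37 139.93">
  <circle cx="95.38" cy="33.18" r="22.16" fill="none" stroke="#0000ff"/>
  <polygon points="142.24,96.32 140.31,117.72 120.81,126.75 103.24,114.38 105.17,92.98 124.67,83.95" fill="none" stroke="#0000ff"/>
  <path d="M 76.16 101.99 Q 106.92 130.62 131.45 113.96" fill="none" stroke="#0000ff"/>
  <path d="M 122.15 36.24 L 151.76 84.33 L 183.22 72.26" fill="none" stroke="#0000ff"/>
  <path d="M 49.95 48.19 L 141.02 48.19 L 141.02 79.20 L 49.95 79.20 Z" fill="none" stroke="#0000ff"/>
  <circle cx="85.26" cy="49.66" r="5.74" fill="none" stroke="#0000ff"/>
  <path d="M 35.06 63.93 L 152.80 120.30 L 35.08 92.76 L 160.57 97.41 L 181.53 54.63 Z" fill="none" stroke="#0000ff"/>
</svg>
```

G21
G90
G0 X117.54 Y106.75
M3 S238
G1 X115.85 Y115.23 F4080
G1 X111.05 Y122.42
G1 X103.86 Y127.22
G1 X95.38 Y128.91
G1 X86.90 Y127.22
G1 X79.71 Y122.42
G1 X74.91 Y115.23
G1 X73.22 Y106.75
G1 X74.91 Y98.27
G1 X79.71 Y91.08
G1 X86.90 Y86.28
G1 X95.38 Y84.59
G1 X103.86 Y86.28
G1 X111.05 Y91.08
G1 X115.85 Y98.27
G1 X117.54 Y106.75
M5
G0 X142.24 Y43.61
M3 S238
G1 X140.31 Y22.21 F4080
G1 X120.81 Y13.18
G1 X103.24 Y25.55
G1 X105.17 Y46.95
G1 X124.67 Y55.98
G1 X142.24 Y43.61
M5
G0 X76.16 Y37.94
M3 S238
G1 X83.75 Y31.49 F4080
G1 X91.15 Y26.46
G1 X98.35 Y22.84
G1 X105.36 Y20.63
G1 X112.18 Y19.84
G1 X118.80 Y20.47
G1 X125.22 Y22.51
G1 X131.45 Y25.97
M5
G0 X122.15 Y103.69
M3 S238
G1 X151.76 Y55.60 F4080
G1 X183.22 Y67.67
M5
G0 X49.95 Y91.74
M3 S238
G1 X141.02 Y91.74 F4080
G1 X141.02 Y60.73
G1 X49.95 Y60.73
G1 X49.95 Y91.74
M5
G0 X91.00 Y90.27
M3 S238
G1 X90.56 Y92.47 F4080
G1 X89.32 Y94.33
G1 X87.46 Y95.57
G1 X85.26 Y96.01
G1 X83.06 Y95.57
G1 X81.20 Y94.33
G1 X79.96 Y92.47
G1 X79.52 Y90.27
G1 X79.96 Y88.07
G1 X81.20 Y86.21
G1 X83.06 Y84.97
G1 X85.26 Y84.53
G1 X87.46 Y84.97
G1 X89.32 Y86.21
G1 X90.56 Y88.07
G1 X91.00 Y90.27
M5
G0 X35.06 Y76.00
M3 S238
G1 X152.80 Y19.63 F4080
G1 X35.08 Y47.17
G1 X160.57 Y42.52
G1 X181.53 Y85.30
G1 X35.06 Y76.00
M5
G0 X0.00 Y0.00

Since the viewBox matches the mm dimensions, user units are millimetres directly. The only transform is the Y-flip y_m = 139.93 − y_svg.

Shape 1 is a circle drawn with `<circle>`. Its stroke #0000ff means engrave at S238, F4080. After flipping Y the toolpath is (117.54,106.75) → (115.85,115.23) → (111.05,122.42) → (103.86,127.22) → (95.38,128.91) → (86.90,127.22) → (79.71,122.42) → (74.91,115.23) → (73.22,106.75) → (74.91,98.27) → (79.71,91.08) → (86.90,86.28) → (95.38,84.59) → (103.86,86.28) → (111.05,91.08) → (115.85,98.27) → (117.54,106.75), returning to the start.

Shape 2 is a regular polygon drawn with `<polygon>`. Its stroke #0000ff means engrave at S238, F4080. After flipping Y the toolpath is (142.24,43.61) → (140.31,22.21) → (120.81,13.18) → (103.24,25.55) → (105.17,46.95) → (124.67,55.98) → (142.24,43.61), returning to the start.

Shape 3 is a quadratic bezier drawn with `<path>`. Its stroke #0000ff means engrave at S238, F4080. After flipping Y the toolpath is (76.16,37.94) → (83.75,31.49) → (91.15,26.46) → (98.35,22.84) → (105.36,20.63) → (112.18,19.84) → (118.80,20.47) → (125.22,22.51) → (131.45,25.97).

Shape 4 is a open polyline drawn with `<path>`. Its stroke #0000ff means engrave at S238, F4080. After flipping Y the toolpath is (122.15,103.69) → (151.76,55.60) → (183.22,67.67).

Shape 5 is a rectangle drawn with `<path>`. Its stroke #0000ff means engrave at S238, F4080. After flipping Y the toolpath is (49.95,91.74) → (141.02,91.74) → (141.02,60.73) → (49.95,60.73) → (49.95,91.74), returning to the start.

Shape 6 is a circle drawn with `<circle>`. Its stroke #0000ff means engrave at S238, F4080. After flipping Y the toolpath is (91.00,90.27) → (90.56,92.47) → (89.32,94.33) → (87.46,95.57) → (85.26,96.01) → (83.06,95.57) → (81.20,94.33) → (79.96,92.47) → (79.52,90.27) → (79.96,88.07) → (81.20,86.21) → (83.06,84.97) → (85.26,84.53) → (87.46,84.97) → (89.32,86.21) → (90.56,88.07) → (91.00,90.27), returning to the start.

Shape 7 is a closed polygon drawn with `<path>`. Its stroke #0000ff means engrave at S238, F4080. After flipping Y the toolpath is (35.06,76.00) → (152.80,19.63) → (35.08,47.17) → (160.57,42.52) → (181.53,85.30) → (35.06,76.00), returning to the start.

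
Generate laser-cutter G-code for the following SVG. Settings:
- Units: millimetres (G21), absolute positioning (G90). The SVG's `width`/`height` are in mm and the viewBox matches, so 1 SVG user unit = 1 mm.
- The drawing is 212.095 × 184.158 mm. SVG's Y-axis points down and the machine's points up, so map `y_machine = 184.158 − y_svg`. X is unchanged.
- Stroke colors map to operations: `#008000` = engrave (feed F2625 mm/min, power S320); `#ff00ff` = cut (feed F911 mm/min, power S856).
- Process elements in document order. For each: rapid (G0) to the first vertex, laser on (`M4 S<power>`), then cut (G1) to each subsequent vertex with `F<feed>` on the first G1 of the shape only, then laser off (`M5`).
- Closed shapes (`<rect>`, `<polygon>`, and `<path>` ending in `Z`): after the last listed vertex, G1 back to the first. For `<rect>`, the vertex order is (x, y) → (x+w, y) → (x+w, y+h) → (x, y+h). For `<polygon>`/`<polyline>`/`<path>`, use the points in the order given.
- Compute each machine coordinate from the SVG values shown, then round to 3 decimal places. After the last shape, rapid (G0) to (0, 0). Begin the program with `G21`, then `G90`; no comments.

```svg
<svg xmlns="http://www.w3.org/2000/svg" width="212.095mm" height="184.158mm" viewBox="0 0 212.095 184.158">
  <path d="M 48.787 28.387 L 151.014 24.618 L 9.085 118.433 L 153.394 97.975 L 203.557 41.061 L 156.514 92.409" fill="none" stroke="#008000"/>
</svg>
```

1 u = 1 mm; y_m = 184.158 − y.

[1] `<path>` open polyline, #008000→engrave S320 F2625: (48.787,155.771) → (151.014,159.540) → (9.085,65.725) → (153.394,86.183) → (203.557,143.097) → (156.514,91.749)

G21
G90
G0 X48.787 Y155.771
M4 S320
G1 X151.014 Y159.540 F2625
G1 X9.085 Y65.725
G1 X153.394 Y86.183
G1 X203.557 Y143.097
G1 X156.514 Y91.749
M5
G0 X0.000 Y0.000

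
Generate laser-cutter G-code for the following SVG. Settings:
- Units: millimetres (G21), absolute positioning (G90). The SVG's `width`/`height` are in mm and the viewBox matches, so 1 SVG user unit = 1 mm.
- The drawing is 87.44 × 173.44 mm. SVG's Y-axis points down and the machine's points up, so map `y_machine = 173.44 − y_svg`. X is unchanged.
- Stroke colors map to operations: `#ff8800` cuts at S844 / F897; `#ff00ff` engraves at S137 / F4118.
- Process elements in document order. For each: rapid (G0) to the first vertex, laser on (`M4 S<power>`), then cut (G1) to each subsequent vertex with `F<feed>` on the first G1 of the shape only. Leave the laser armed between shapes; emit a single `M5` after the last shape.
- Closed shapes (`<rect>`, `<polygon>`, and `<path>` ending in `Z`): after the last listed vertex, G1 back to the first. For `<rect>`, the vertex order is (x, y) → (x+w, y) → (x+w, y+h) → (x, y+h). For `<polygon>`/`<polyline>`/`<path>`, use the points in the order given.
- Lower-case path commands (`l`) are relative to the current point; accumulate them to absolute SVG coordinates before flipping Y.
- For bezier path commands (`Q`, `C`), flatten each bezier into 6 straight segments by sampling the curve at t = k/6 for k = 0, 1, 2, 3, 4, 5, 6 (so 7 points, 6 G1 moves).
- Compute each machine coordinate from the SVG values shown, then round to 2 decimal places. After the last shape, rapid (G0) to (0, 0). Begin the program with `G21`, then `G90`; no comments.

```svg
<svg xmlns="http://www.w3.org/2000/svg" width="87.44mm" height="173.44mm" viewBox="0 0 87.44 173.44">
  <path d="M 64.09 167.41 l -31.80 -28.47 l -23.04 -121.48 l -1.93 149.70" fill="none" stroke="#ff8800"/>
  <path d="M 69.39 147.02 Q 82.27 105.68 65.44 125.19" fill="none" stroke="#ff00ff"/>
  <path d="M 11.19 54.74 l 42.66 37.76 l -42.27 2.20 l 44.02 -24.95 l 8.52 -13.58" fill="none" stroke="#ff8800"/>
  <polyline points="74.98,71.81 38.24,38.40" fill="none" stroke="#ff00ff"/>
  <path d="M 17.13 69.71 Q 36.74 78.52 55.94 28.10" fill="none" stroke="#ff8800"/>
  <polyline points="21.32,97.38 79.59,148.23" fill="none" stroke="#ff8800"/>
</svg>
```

G21
G90
G0 X64.09 Y6.03
M4 S844
G1 X32.29 Y34.50 F897
G1 X9.25 Y155.98
G1 X7.32 Y6.28
G0 X69.39 Y26.42
M4 S137
G1 X72.86 Y38.51 F4118
G1 X74.68 Y47.22
G1 X74.84 Y52.55
G1 X73.36 Y54.50
G1 X70.22 Y53.06
G1 X65.44 Y48.25
G0 X11.19 Y118.70
M4 S844
G1 X53.85 Y80.94 F897
G1 X11.58 Y78.74
G1 X55.60 Y103.69
G1 X64.12 Y117.27
G0 X74.98 Y101.63
M4 S137
G1 X38.24 Y135.04 F4118
G0 X17.13 Y103.73
M4 S844
G1 X23.66 Y102.44 F897
G1 X30.16 Y104.44
G1 X36.64 Y109.73
G1 X43.09 Y118.31
G1 X49.53 Y130.18
G1 X55.94 Y145.34
G0 X21.32 Y76.06
M4 S844
G1 X79.59 Y25.21 F897
M5
G0 X0.00 Y0.00

viewBox `0 0 87.44 173.44` with mm width/height → 1 unit = 1 mm. Flip: y_m = 173.44 − y_svg.

**Shape 1** — `<path>` open polyline, stroke `#ff8800` → cut (S844, F897). Machine vertices: (64.09,6.03) → (32.29,34.50) → (9.25,155.98) → (7.32,6.28). Open path.

**Shape 2** — `<path>` quadratic bezier, stroke `#ff00ff` → engrave (S137, F4118). Control points (SVG): P0=(69.39,147.02), P1=(82.27,105.68), P2=(65.44,125.19); sampled at t=k/6. Machine vertices: (69.39,26.42) → (72.86,38.51) → (74.68,47.22) → (74.84,52.55) → (73.36,54.50) → (70.22,53.06) → (65.44,48.25). Open path.

**Shape 3** — `<path>` open polyline, stroke `#ff8800` → cut (S844, F897). Machine vertices: (11.19,118.70) → (53.85,80.94) → (11.58,78.74) → (55.60,103.69) → (64.12,117.27). Open path.

**Shape 4** — `<polyline>` line segment, stroke `#ff00ff` → engrave (S137, F4118). Machine vertices: (74.98,101.63) → (38.24,135.04). Open path.

**Shape 5** — `<path>` quadratic bezier, stroke `#ff8800` → cut (S844, F897). Control points (SVG): P0=(17.13,69.71), P1=(36.74,78.52), P2=(55.94,28.10); sampled at t=k/6. Machine vertices: (17.13,103.73) → (23.66,102.44) → (30.16,104.44) → (36.64,109.73) → (43.09,118.31) → (49.53,130.18) → (55.94,145.34). Open path.

**Shape 6** — `<polyline>` line segment, stroke `#ff8800` → cut (S844, F897). Machine vertices: (21.32,76.06) → (79.59,25.21). Open path.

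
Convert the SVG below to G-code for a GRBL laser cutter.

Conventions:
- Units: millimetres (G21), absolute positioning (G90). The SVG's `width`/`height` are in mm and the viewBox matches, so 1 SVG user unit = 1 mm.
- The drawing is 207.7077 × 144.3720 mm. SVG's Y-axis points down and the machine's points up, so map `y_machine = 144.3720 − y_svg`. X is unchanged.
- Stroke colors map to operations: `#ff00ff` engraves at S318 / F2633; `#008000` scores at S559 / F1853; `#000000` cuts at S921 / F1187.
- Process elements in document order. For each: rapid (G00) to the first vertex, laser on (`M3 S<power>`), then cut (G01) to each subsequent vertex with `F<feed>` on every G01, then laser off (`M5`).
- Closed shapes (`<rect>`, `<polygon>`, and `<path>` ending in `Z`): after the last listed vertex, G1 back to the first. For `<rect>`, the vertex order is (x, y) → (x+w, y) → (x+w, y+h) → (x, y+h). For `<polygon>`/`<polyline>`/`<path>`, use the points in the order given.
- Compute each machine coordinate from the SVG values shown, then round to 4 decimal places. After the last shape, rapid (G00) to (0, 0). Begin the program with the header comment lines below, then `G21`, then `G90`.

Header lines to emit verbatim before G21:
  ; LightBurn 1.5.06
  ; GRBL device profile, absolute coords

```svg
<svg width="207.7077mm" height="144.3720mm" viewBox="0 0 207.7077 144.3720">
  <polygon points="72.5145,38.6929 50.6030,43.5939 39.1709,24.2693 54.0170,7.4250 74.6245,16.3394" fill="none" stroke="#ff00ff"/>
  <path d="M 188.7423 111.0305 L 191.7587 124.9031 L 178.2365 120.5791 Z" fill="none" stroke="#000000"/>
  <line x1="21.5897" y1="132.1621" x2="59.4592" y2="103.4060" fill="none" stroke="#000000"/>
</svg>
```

; LightBurn 1.5.06
; GRBL device profile, absolute coords
G21
G90
G00 X72.5145 Y105.6791
M3 S318
G01 X50.6030 Y100.7781 F2633
G01 X39.1709 Y120.1027 F2633
G01 X54.0170 Y136.9470 F2633
G01 X74.6245 Y128.0326 F2633
G01 X72.5145 Y105.6791 F2633
M5
G00 X188.7423 Y33.3415
M3 S921
G01 X191.7587 Y19.4689 F1187
G01 X178.2365 Y23.7929 F1187
G01 X188.7423 Y33.3415 F1187
M5
G00 X21.5897 Y12.2099
M3 S921
G01 X59.4592 Y40.9660 F1187
M5
G00 X0.0000 Y0.0000

1 u = 1 mm; y_m = 144.3720 − y.

[1] `<polygon>` regular polygon, #ff00ff→engrave S318 F2633: (72.5145,105.6791) → (50.6030,100.7781) → (39.1709,120.1027) → (54.0170,136.9470) → (74.6245,128.0326) → (72.5145,105.6791) (closed)

[2] `<path>` regular polygon, #000000→cut S921 F1187: (188.7423,33.3415) → (191.7587,19.4689) → (178.2365,23.7929) → (188.7423,33.3415) (closed)

[3] `<line>` line segment, #000000→cut S921 F1187: (21.5897,12.2099) → (59.4592,40.9660)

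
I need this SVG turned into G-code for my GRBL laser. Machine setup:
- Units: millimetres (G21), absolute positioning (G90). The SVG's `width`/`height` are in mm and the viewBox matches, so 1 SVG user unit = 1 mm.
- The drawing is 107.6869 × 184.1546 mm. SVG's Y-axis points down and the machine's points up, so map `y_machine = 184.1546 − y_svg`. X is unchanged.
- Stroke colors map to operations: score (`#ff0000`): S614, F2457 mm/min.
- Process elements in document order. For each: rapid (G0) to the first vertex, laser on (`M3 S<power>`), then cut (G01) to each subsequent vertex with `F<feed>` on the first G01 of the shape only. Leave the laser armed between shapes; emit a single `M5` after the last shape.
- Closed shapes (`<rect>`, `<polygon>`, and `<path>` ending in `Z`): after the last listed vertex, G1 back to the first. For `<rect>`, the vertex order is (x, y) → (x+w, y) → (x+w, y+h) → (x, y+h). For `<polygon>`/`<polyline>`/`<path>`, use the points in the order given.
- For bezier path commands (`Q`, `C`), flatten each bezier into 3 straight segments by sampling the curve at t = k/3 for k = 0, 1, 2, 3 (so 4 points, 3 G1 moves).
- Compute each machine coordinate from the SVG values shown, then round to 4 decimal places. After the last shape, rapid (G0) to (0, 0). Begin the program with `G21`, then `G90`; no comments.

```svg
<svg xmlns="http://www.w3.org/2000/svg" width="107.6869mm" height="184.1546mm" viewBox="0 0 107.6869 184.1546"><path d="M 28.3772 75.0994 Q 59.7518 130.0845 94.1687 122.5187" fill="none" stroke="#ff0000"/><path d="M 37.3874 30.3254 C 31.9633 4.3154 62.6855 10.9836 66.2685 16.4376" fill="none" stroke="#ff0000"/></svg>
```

G21
G90
G0 X28.3772 Y109.0552
M3 S614
G01 X49.6316 Y79.3486 F2457
G01 X71.5621 Y63.5421
G01 X94.1687 Y61.6359
G0 X37.3874 Y153.8292
M3 S614
G01 X41.6682 Y170.2017 F2457
G01 X55.9830 Y172.3205
G01 X66.2685 Y167.7170
M5
G0 X0.0000 Y0.0000

1 u = 1 mm; y_m = 184.1546 − y.

[1] `<path>` quadratic bezier, #ff0000→score S614 F2457: (28.3772,109.0552) → (49.6316,79.3486) → (71.5621,63.5421) → (94.1687,61.6359)

[2] `<path>` cubic bezier, #ff0000→score S614 F2457: (37.3874,153.8292) → (41.6682,170.2017) → (55.9830,172.3205) → (66.2685,167.7170)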